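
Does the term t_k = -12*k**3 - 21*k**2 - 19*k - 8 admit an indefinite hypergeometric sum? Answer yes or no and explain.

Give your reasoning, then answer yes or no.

t_(k+1)/t_k = (12*k**3 + 57*k**2 + 97*k + 60)/(12*k**3 + 21*k**2 + 19*k + 8).
Take A(k)=1, B(k)=1, C(k)=k**3 + 7*k**2/4 + 19*k/12 + 2/3.
f must satisfy (1)·f(k+1) − (1)·f(k) = k**3 + 7*k**2/4 + 19*k/12 + 2/3.
deg f ≤ 4 (via 0,0,3).
A polynomial solution: f(k) = k*(3*k**3 + k**2 + 2*k + 2)/12.
Certificate R = B(k−1)f/C = k*(3*k**3 + k**2 + 2*k + 2)/(12*k**3 + 21*k**2 + 19*k + 8) gives s_k = k*(-3*k**3 - k**2 - 2*k - 2).
Check: Δs_k = -12*k**3 - 21*k**2 - 19*k - 8. ✓

Yes. s_k = k*(-3*k**3 - k**2 - 2*k - 2).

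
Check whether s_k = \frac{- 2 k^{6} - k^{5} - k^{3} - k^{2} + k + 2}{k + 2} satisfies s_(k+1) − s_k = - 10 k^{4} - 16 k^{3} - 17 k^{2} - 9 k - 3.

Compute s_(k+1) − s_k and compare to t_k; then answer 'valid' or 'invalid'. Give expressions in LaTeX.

Invalid: residual \frac{8 k^{5} + 37 k^{4} + 48 k^{3} + 43 k^{2} + 20 k + 8}{k^{2} + 5 k + 6} ≠ 0.

s_(k+1) = (k - 2*(k + 1)**6 - (k + 1)**5 - (k + 1)**3 - (k + 1)**2 + 3)/(k + 3)
s_(k+1) − s_k = (-10*k**6 - 58*k**5 - 120*k**4 - 142*k**3 - 107*k**2 - 49*k - 10)/(k**2 + 5*k + 6)
(s_(k+1) − s_k) − t_k = (8*k**5 + 37*k**4 + 48*k**3 + 43*k**2 + 20*k + 8)/(k**2 + 5*k + 6)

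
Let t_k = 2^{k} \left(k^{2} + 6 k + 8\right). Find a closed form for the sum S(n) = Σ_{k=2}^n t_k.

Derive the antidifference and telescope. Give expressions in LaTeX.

S(n) = 2 \cdot 2^{n} n^{2} + 8 \cdot 2^{n} n + 10 \cdot 2^{n} - 40

r(k) = 2*(k**2 + 8*k + 15)/(k**2 + 6*k + 8) after simplifying.
So A=2 and B=1, with C=k**2 + 6*k + 8.
f must satisfy (2)·f(k+1) − (1)·f(k) = k**2 + 6*k + 8.
d = 2 from the (0,0,2) case.
A polynomial solution: f(k) = k**2 + 2*k + 2.
R(k) = B(k−1)·f(k)/C(k) = (k**2 + 2*k + 2)/((k + 2)*(k + 4)); s_k = R·t_k = 2**k*(k**2 + 2*k + 2).
Verify: 2**k*(k**2 + 6*k + 8) matches t_k.
Telescope: S(n) = s_(n+1) − s_(2) = 2**(n + 1)*(n**2 + 4*n + 5) − (40) = 2*2**n*n**2 + 8*2**n*n + 10*2**n - 40.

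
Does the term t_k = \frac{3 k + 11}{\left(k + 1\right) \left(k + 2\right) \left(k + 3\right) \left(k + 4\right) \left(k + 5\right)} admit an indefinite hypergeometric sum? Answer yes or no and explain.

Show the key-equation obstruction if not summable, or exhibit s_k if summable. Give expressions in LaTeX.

The ratio is (k + 1)*(3*k + 14)/((k + 6)*(3*k + 11)).
Factor: A=k + 1; B=k + 6; C=k + 11/3.
Set up (k + 1)·f(k+1) − (k + 5)·f(k) − (k + 11/3) = 0.
Bound: deg f ≤ 4.
Coefficient equations give f(k) = k*(k + 3)*(k**2 + 7*k + 14)/24.
Then R = B(k−1)f/C = k*(k + 3)*(k + 5)*(k**2 + 7*k + 14)/(8*(3*k + 11)), so s_k = R(k)·t_k = k*(k**2 + 7*k + 14)/(8*(k**3 + 7*k**2 + 14*k + 8)).
Verify: (3*k + 11)/(k**5 + 15*k**4 + 85*k**3 + 225*k**2 + 274*k + 120) matches t_k.

Yes. s_k = \frac{k \left(k^{2} + 7 k + 14\right)}{8 \left(k^{3} + 7 k^{2} + 14 k + 8\right)}.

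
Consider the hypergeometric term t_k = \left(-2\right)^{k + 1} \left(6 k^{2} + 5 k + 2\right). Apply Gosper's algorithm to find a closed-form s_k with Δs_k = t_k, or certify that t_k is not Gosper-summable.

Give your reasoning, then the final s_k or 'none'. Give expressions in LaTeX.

s_k = 2 \left(-2\right)^{k} k \left(2 k - 1\right)

Ratio r(k) = 2*(-6*k**2 - 17*k - 13)/(6*k**2 + 5*k + 2).
So A=-2 and B=1, with C=k**2 + 5*k/6 + 1/3.
Key eq: (-2)·f(k+1) = (1)·f(k) + (k**2 + 5*k/6 + 1/3).
Bound: deg f ≤ 2.
Solve for f: f(k) = -k*(2*k - 1)/6 (degree 2 ≤ 2).
R(k) = B(k−1)·f(k)/C(k) = -k*(2*k - 1)/(6*k**2 + 5*k + 2); s_k = R·t_k = 2*(-2)**k*k*(2*k - 1).
Check: Δs_k = (-2)**(k + 1)*(6*k**2 + 5*k + 2). ✓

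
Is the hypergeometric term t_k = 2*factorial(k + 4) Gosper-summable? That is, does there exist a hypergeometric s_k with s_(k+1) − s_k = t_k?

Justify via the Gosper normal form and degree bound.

Ratio r(k) = k + 5.
A = k + 5, B = 1, C = 1.
Solve (k + 5)·f(k+1) − (1)·f(k) = 1.
Bound: deg f ≤ -1.
Negative degree bound (-1): no f exists, t_k not Gosper-summable.

No — negative degree bound, so no certificate f.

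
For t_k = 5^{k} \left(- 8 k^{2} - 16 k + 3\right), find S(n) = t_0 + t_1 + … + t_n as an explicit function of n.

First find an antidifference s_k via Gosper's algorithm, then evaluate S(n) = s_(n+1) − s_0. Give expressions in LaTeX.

S(n) = - 10 \cdot 5^{n} n^{2} - 15 \cdot 5^{n} n + 5 \cdot 5^{n} - 2

t_(k+1)/t_k = 5*(8*k**2 + 32*k + 21)/(8*k**2 + 16*k - 3).
Factor: A=5; B=1; C=k**2 + 2*k - 3/8.
f must satisfy (5)·f(k+1) − (1)·f(k) = k**2 + 2*k - 3/8.
deg f ≤ 2 (via 0,0,2).
Match coefficients ⇒ f(k) = (2*k**2 - k - 2)/8.
Then R = B(k−1)f/C = (2*k**2 - k - 2)/(8*k**2 + 16*k - 3), so s_k = R(k)·t_k = 5**k*(-2*k**2 + k + 2).
Δs = 5**k*(-8*k**2 - 16*k + 3), as required.
Telescope: S(n) = s_(n+1) − s_(0) = 5**(n + 1)*(-2*n**2 - 3*n + 1) − (2) = -10*5**n*n**2 - 15*5**n*n + 5*5**n - 2.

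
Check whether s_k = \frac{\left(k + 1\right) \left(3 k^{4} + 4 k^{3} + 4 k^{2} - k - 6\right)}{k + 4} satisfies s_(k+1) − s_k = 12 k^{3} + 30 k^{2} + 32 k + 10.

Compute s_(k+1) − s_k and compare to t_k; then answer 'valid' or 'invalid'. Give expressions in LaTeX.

s_(k+1) = (3*k**5 + 22*k**4 + 66*k**3 + 99*k**2 + 66*k + 8)/(k + 5)
s_(k+1) − s_k = (12*k**5 + 111*k**4 + 320*k**3 + 454*k**2 + 313*k + 62)/(k**2 + 9*k + 20)
(s_(k+1) − s_k) − t_k = 3*(-9*k**4 - 74*k**3 - 148*k**2 - 139*k - 46)/(k**2 + 9*k + 20)

Invalid: residual \frac{3 \left(- 9 k^{4} - 74 k^{3} - 148 k^{2} - 139 k - 46\right)}{k^{2} + 9 k + 20} ≠ 0.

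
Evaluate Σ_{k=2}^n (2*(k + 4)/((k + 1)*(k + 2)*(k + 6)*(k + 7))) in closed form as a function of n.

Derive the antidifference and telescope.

S(n) = (n**2 + 9*n - 10)/(24*(n**2 + 9*n + 14))

r(k) = (k + 1)*(k + 5)*(k + 6)/((k + 3)*(k + 4)*(k + 8)) after simplifying.
A = k + 1, B = k + 8, C = k**4 + 16*k**3 + 95*k**2 + 248*k + 240.
Key eq: (k + 1)·f(k+1) = (k + 7)·f(k) + (k**4 + 16*k**3 + 95*k**2 + 248*k + 240).
From deg A=1, deg B=1, deg C=4: d=6.
Coefficient equations give f(k) = k*(k + 2)*(k + 3)*(k + 4)*(k + 5)*(k + 7)/12.
So s_k = (B(k−1)f/C)·t_k = (k*(k + 2)*(k + 7)**2/(12*(k + 4)))·t_k = k*(k + 7)/(6*(k**2 + 7*k + 6)).
Verify: 2*(k + 4)/(k**4 + 16*k**3 + 83*k**2 + 152*k + 84) matches t_k.
Evaluate: s_(n+1) = (n**2 + 9*n + 8)/(6*(n**2 + 9*n + 14)); subtract s_(2) = 1/8 ⇒ S(n) = (n**2 + 9*n - 10)/(24*(n**2 + 9*n + 14)).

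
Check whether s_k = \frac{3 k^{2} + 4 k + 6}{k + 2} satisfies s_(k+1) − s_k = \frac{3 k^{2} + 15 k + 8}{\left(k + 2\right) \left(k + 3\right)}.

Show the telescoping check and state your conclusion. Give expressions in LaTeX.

Valid: the claim telescopes to t_k.

s_(k+1) = (3*k**2 + 10*k + 13)/(k + 3)
s_(k+1) − s_k = (3*k**2 + 15*k + 8)/(k**2 + 5*k + 6)
(s_(k+1) − s_k) − t_k = 0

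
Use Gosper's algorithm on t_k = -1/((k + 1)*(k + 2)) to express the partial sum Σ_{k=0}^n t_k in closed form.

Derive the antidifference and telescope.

Step 1: r(k) = (k + 1)/(k + 3).
Normal form (A,B,C) = (k + 1, k + 3, 1).
Need (k + 1)·f(k+1) − (k + 2)·f(k) = 1.
d = 1 from the (1,1,0) case.
Match coefficients ⇒ f(k) = k.
Get s_k = R·t_k = -k/(k + 1) with R(k) = B(k−1)f(k)/C(k) = k*(k + 2).
s_(k+1) − s_k = -1/(k**2 + 3*k + 2) = t_k.
s_(n+1) = (-n - 1)/(n + 2) and s_(0) = 0, so S(n) = (-n - 1)/(n + 2).

S(n) = (-n - 1)/(n + 2)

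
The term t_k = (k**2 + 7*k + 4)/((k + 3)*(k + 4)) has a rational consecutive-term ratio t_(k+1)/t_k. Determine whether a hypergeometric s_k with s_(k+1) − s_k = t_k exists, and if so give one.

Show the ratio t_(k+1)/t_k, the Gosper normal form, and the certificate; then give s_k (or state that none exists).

r(k) = (k + 3)*(7*k + (k + 1)**2 + 11)/((k + 5)*(k**2 + 7*k + 4)) after simplifying.
Gosper form: A/B · C(k+1)/C(k) with A=k + 3, B=k + 5, C=k**2 + 7*k + 4.
Key eq: (k + 3)·f(k+1) = (k + 4)·f(k) + (k**2 + 7*k + 4).
From deg A=1, deg B=1, deg C=2: d=2.
Solving with deg f ≤ 2: f(k) = k*(3*k + 1)/3.
Certificate R = B(k−1)f/C = k*(k + 4)*(3*k + 1)/(3*(k**2 + 7*k + 4)) gives s_k = k*(3*k + 1)/(3*(k + 3)).
Δs = (k**2 + 7*k + 4)/(k**2 + 7*k + 12), as required.

s_k = k*(3*k + 1)/(3*(k + 3))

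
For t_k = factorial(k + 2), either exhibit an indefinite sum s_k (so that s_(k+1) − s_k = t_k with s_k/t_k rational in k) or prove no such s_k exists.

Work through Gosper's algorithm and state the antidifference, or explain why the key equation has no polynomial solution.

r(k) = k + 3 after simplifying.
A = k + 3, B = 1, C = 1.
Need (k + 3)·f(k+1) − (1)·f(k) = 1.
Bound: deg f ≤ -1.
d = -1 < 0 ⇒ no nonzero polynomial f; not summable.

not Gosper-summable; s_k does not exist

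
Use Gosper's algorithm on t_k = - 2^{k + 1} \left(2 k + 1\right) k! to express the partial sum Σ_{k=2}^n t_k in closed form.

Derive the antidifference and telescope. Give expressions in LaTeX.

S(n) = - 4 \cdot 2^{n} \left(n + 1\right)! + 16

The ratio is 2*(k + 1)*(2*k + 3)/(2*k + 1).
Take A(k)=2*k + 2, B(k)=1, C(k)=k + 1/2.
Set up (2*k + 2)·f(k+1) − (1)·f(k) − (k + 1/2) = 0.
Degrees (1,0,1) ⇒ d ≤ 0.
Solving with deg f ≤ 0: f(k) = 1/2.
Then R = B(k−1)f/C = 1/(2*k + 1), so s_k = R(k)·t_k = -2**(k + 1)*factorial(k).
Verify: -2**(k + 1)*(2*k + 1)*factorial(k) matches t_k.
Telescope: S(n) = s_(n+1) − s_(2) = -2**(n + 2)*factorial(n + 1) − (-16) = -4*2**n*factorial(n + 1) + 16.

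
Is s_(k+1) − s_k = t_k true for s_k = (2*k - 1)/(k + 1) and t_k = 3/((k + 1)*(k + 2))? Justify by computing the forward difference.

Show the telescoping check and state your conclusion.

s_(k+1) = (2*k + 1)/(k + 2)
s_(k+1) − s_k = 3/(k**2 + 3*k + 2)
(s_(k+1) − s_k) − t_k = 0

Valid — Δs_k = t_k.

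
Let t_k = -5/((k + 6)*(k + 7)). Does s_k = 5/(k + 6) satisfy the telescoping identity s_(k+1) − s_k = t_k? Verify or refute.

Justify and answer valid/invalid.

s_(k+1) = 5/(k + 7)
s_(k+1) − s_k = -5/((k + 6)*(k + 7))
(s_(k+1) − s_k) − t_k = 0

valid; difference matches t_k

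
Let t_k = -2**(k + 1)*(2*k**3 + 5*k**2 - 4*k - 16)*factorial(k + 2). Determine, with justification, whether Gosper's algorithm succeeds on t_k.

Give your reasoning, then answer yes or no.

Yes. s_k = 2**(k + 1)*(-k**2 + 2*k + 2)*factorial(k + 2).

Compute t_(k+1)/t_k: get 2*(2*k**4 + 17*k**3 + 45*k**2 + 23*k - 39)/(2*k**3 + 5*k**2 - 4*k - 16).
Factor: A=2*k + 6; B=1; C=k**3 + 5*k**2/2 - 2*k - 8.
Solve (2*k + 6)·f(k+1) − (1)·f(k) = k**3 + 5*k**2/2 - 2*k - 8.
Degrees (1,0,3) ⇒ d ≤ 2.
Solve for f: f(k) = (k**2 - 2*k - 2)/2 (degree 2 ≤ 2).
Get s_k = R·t_k = 2**(k + 1)*(-k**2 + 2*k + 2)*factorial(k + 2) with R(k) = B(k−1)f(k)/C(k) = (k**2 - 2*k - 2)/(2*k**3 + 5*k**2 - 4*k - 16).
Δs = -2**(k + 1)*(2*k**3 + 5*k**2 - 4*k - 16)*factorial(k + 2), as required.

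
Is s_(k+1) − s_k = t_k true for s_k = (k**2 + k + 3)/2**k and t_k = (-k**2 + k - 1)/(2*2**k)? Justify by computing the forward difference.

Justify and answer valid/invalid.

Valid: the claim telescopes to t_k.

s_(k+1) = (k + (k + 1)**2 + 4)/(2*2**k)
s_(k+1) − s_k = (-k**2 + k - 1)/(2*2**k)
(s_(k+1) − s_k) − t_k = 0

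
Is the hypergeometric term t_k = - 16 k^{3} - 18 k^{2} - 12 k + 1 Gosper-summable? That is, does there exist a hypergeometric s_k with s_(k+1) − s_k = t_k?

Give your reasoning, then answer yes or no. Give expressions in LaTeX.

Yes. s_k = k \left(- 4 k^{3} + 2 k^{2} - k + 4\right).

The ratio is (16*k**3 + 66*k**2 + 96*k + 45)/(16*k**3 + 18*k**2 + 12*k - 1).
A = 1, B = 1, C = k**3 + 9*k**2/8 + 3*k/4 - 1/16.
Key eq: (1)·f(k+1) = (1)·f(k) + (k**3 + 9*k**2/8 + 3*k/4 - 1/16).
Degrees (0,0,3) ⇒ d ≤ 4.
Match coefficients ⇒ f(k) = k*(4*k**3 - 2*k**2 + k - 4)/16.
Then R = B(k−1)f/C = k*(4*k**3 - 2*k**2 + k - 4)/(16*k**3 + 18*k**2 + 12*k - 1), so s_k = R(k)·t_k = k*(-4*k**3 + 2*k**2 - k + 4).
Δs = -16*k**3 - 18*k**2 - 12*k + 1, as required.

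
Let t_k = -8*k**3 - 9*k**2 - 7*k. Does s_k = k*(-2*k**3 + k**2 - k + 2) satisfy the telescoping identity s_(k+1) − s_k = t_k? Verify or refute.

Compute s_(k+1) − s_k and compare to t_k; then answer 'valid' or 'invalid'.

s_(k+1) = k*(-2*k**3 - 7*k**2 - 10*k - 5)
s_(k+1) − s_k = k*(-8*k**2 - 9*k - 7)
(s_(k+1) − s_k) − t_k = 0

valid (s_(k+1) − s_k reduces to t_k)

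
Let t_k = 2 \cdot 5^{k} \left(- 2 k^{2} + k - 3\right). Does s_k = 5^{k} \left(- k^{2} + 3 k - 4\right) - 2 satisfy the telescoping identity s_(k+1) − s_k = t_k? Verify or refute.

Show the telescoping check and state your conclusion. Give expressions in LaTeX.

s_(k+1) = 5**(k + 1)*(3*k - (k + 1)**2 - 1) - 2
s_(k+1) − s_k = 2*5**k*(-2*k**2 + k - 3)
(s_(k+1) − s_k) − t_k = 0

Valid — Δs_k = t_k.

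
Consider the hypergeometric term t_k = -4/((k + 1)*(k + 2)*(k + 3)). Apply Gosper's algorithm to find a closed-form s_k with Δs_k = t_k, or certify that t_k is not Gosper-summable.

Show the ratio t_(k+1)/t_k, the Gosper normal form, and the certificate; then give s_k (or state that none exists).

Compute t_(k+1)/t_k: get (k + 1)/(k + 4).
So A=k + 1 and B=k + 4, with C=1.
Set up (k + 1)·f(k+1) − (k + 3)·f(k) − (1) = 0.
From deg A=1, deg B=1, deg C=0: d=2.
Coefficient equations give f(k) = k*(k + 3)/4.
Get s_k = R·t_k = k*(-k - 3)/((k + 1)*(k + 2)) with R(k) = B(k−1)f(k)/C(k) = k*(k + 3)**2/4.
s_(k+1) − s_k = -4/(k**3 + 6*k**2 + 11*k + 6) = t_k.

s_k = k*(-k - 3)/((k + 1)*(k + 2))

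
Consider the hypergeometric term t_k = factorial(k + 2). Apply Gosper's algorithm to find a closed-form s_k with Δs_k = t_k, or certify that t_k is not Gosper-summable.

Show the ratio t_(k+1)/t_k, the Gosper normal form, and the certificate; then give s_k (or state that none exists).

The ratio is k + 3.
So A=k + 3 and B=1, with C=1.
Need (k + 3)·f(k+1) − (1)·f(k) = 1.
d = -1 from the (1,0,0) case.
d = -1 < 0 ⇒ no nonzero polynomial f; not summable.

no hypergeometric antidifference exists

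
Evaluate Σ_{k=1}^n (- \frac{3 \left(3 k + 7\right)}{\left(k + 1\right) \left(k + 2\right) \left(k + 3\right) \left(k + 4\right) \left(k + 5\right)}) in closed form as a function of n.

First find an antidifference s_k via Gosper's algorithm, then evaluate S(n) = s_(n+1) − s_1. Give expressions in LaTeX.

S(n) = \frac{3 n \left(- n^{2} - 11 n - 38\right)}{40 \left(n^{3} + 11 n^{2} + 38 n + 40\right)}

Compute t_(k+1)/t_k: get (k + 1)*(3*k + 10)/((k + 6)*(3*k + 7)).
So A=k + 1 and B=k + 6, with C=k + 7/3.
Solve (k + 1)·f(k+1) − (k + 5)·f(k) = k + 7/3.
d = 4 from the (1,1,1) case.
Solving with deg f ≤ 4: f(k) = k*(k + 2)*(k**2 + 8*k + 19)/36.
Then R = B(k−1)f/C = k*(k + 2)*(k + 5)*(k**2 + 8*k + 19)/(12*(3*k + 7)), so s_k = R(k)·t_k = k*(-k**2 - 8*k - 19)/(4*(k**3 + 8*k**2 + 19*k + 12)).
Δs = 3*(-3*k - 7)/(k**5 + 15*k**4 + 85*k**3 + 225*k**2 + 274*k + 120), as required.
Σ_(k=1)^n t_k = s_(n+1) − s_(1) = ((-n**3 - 11*n**2 - 38*n - 28)/(4*(n**3 + 11*n**2 + 38*n + 40))) − (-7/40), i.e. 3*n*(-n**2 - 11*n - 38)/(40*(n**3 + 11*n**2 + 38*n + 40)).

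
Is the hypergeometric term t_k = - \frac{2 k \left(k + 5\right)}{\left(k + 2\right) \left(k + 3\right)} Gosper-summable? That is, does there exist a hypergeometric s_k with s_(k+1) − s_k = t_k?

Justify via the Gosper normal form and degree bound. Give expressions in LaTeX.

Step 1: r(k) = (k + 1)*(k + 2)*(k + 6)/(k*(k + 4)*(k + 5)).
Gosper form: A/B · C(k+1)/C(k) with A=k + 2, B=k + 4, C=k**2 + 5*k.
Set up (k + 2)·f(k+1) − (k + 3)·f(k) − (k**2 + 5*k) = 0.
Degrees (1,1,2) ⇒ d ≤ 2.
Solve for f: f(k) = k*(k - 1) (degree 2 ≤ 2).
Get s_k = R·t_k = 2*k*(1 - k)/(k + 2) with R(k) = B(k−1)f(k)/C(k) = (k - 1)*(k + 3)/(k + 5).
Verify: 2*k*(-k - 5)/(k**2 + 5*k + 6) matches t_k.

Yes. s_k = \frac{2 k \left(1 - k\right)}{k + 2}.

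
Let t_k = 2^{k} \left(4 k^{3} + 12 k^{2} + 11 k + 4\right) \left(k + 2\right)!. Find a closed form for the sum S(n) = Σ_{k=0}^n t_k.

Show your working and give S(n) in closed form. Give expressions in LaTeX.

The ratio is 2*(4*k**4 + 36*k**3 + 119*k**2 + 172*k + 93)/(4*k**3 + 12*k**2 + 11*k + 4).
A = 2*k + 6, B = 1, C = k**3 + 3*k**2 + 11*k/4 + 1.
f must satisfy (2*k + 6)·f(k+1) − (1)·f(k) = k**3 + 3*k**2 + 11*k/4 + 1.
d = 2 from the (1,0,3) case.
Solve for f: f(k) = (2*k**2 - 3*k + 2)/4 (degree 2 ≤ 2).
So s_k = (B(k−1)f/C)·t_k = ((2*k**2 - 3*k + 2)/(4*k**3 + 12*k**2 + 11*k + 4))·t_k = 2**k*(2*k**2 - 3*k + 2)*factorial(k + 2).
Δs = 2**k*(4*k**3 + 12*k**2 + 11*k + 4)*factorial(k + 2), as required.
Telescope: S(n) = s_(n+1) − s_(0) = 2**(n + 1)*(2*n**2 + n + 1)*factorial(n + 3) − (4) = 4*2**n*n**2*factorial(n + 3) + 2*2**n*n*factorial(n + 3) + 2*2**n*factorial(n + 3) - 4.

S(n) = 4 \cdot 2^{n} n^{2} \left(n + 3\right)! + 2 \cdot 2^{n} n \left(n + 3\right)! + 2 \cdot 2^{n} \left(n + 3\right)! - 4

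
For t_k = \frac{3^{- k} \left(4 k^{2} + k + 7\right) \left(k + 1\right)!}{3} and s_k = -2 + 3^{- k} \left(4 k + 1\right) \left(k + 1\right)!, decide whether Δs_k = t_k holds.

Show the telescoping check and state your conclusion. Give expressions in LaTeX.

s_(k+1) = 3**(-k - 1)*(4*k + 5)*factorial(k + 2) - 2
s_(k+1) − s_k = (4*k**2 + k + 7)*factorial(k + 1)/(3*3**k)
(s_(k+1) − s_k) − t_k = 0

valid (s_(k+1) − s_k reduces to t_k)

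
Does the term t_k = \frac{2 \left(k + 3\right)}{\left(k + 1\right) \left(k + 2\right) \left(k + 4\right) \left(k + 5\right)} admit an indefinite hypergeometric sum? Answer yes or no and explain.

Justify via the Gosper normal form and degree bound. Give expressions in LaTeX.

Yes. s_k = \frac{k \left(k + 5\right)}{4 \left(k^{2} + 5 k + 4\right)}.

Compute t_(k+1)/t_k: get (k + 1)*(k + 4)**2/((k + 3)**2*(k + 6)).
A = k + 1, B = k + 6, C = k**2 + 6*k + 9.
Need (k + 1)·f(k+1) − (k + 5)·f(k) = k**2 + 6*k + 9.
From deg A=1, deg B=1, deg C=2: d=4.
Solving with deg f ≤ 4: f(k) = k*(k + 2)*(k + 3)*(k + 5)/8.
Then R = B(k−1)f/C = k*(k + 2)*(k + 5)**2/(8*(k + 3)), so s_k = R(k)·t_k = k*(k + 5)/(4*(k**2 + 5*k + 4)).
Verify: 2*(k + 3)/(k**4 + 12*k**3 + 49*k**2 + 78*k + 40) matches t_k.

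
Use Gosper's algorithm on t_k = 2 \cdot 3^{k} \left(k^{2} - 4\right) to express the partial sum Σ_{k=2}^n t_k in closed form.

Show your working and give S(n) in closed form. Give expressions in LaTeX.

S(n) = 3 \cdot 3^{n} n^{2} - 3 \cdot 3^{n} n - 9 \cdot 3^{n} + 27

Ratio r(k) = 3*((k + 1)**2 - 4)/(k**2 - 4).
Normal form (A,B,C) = (3, 1, k**2 - 4).
Need (3)·f(k+1) − (1)·f(k) = k**2 - 4.
deg f ≤ 2 (via 0,0,2).
Solve for f: f(k) = (k**2 - 3*k - 1)/2 (degree 2 ≤ 2).
R(k) = B(k−1)·f(k)/C(k) = (k**2 - 3*k - 1)/(2*(k - 2)*(k + 2)); s_k = R·t_k = 3**k*(k**2 - 3*k - 1).
Check: Δs_k = 2*3**k*(k**2 - 4). ✓
Evaluate: s_(n+1) = 3**(n + 1)*(n**2 - n - 3); subtract s_(2) = -27 ⇒ S(n) = 3*3**n*n**2 - 3*3**n*n - 9*3**n + 27.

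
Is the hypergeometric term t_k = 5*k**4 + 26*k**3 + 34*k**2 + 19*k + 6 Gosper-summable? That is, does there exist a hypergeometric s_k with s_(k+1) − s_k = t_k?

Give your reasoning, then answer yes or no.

Compute t_(k+1)/t_k: get (5*k**4 + 46*k**3 + 142*k**2 + 185*k + 90)/(5*k**4 + 26*k**3 + 34*k**2 + 19*k + 6).
Normal form (A,B,C) = (1, 1, k**4 + 26*k**3/5 + 34*k**2/5 + 19*k/5 + 6/5).
Solve (1)·f(k+1) − (1)·f(k) = k**4 + 26*k**3/5 + 34*k**2/5 + 19*k/5 + 6/5.
Bound: deg f ≤ 5.
A polynomial solution: f(k) = k*(k + 1)*(k**3 + 3*k**2 - 3*k + 2)/5.
So s_k = (B(k−1)f/C)·t_k = (k*(k**3 + 3*k**2 - 3*k + 2)/(5*k**3 + 21*k**2 + 13*k + 6))·t_k = k*(k**4 + 4*k**3 - k + 2).
s_(k+1) − s_k = 5*k**4 + 26*k**3 + 34*k**2 + 19*k + 6 = t_k.

Yes. s_k = k*(k**4 + 4*k**3 - k + 2).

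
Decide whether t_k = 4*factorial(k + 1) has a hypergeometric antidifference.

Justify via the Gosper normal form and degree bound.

No — t_k has no hypergeometric antidifference.

r(k) = k + 2 after simplifying.
Gosper form: A/B · C(k+1)/C(k) with A=k + 2, B=1, C=1.
Solve (k + 2)·f(k+1) − (1)·f(k) = 1.
d = -1 from the (1,0,0) case.
d = -1 < 0 ⇒ no nonzero polynomial f; not summable.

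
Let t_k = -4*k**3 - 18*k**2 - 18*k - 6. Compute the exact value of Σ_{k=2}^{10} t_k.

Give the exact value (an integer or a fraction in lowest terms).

Compute t_(k+1)/t_k: get (2*k**3 + 15*k**2 + 33*k + 23)/(2*k**3 + 9*k**2 + 9*k + 3).
A = 1, B = 1, C = k**3 + 9*k**2/2 + 9*k/2 + 3/2.
f must satisfy (1)·f(k+1) − (1)·f(k) = k**3 + 9*k**2/2 + 9*k/2 + 3/2.
Degrees (0,0,3) ⇒ d ≤ 4.
Solving with deg f ≤ 4: f(k) = k**2*(k**2 + 4*k + 1)/4.
Get s_k = R·t_k = k**2*(-k**2 - 4*k - 1) with R(k) = B(k−1)f(k)/C(k) = k**2*(k**2 + 4*k + 1)/(2*(2*k**3 + 9*k**2 + 9*k + 3)).
Verify: -4*k**3 - 18*k**2 - 18*k - 6 matches t_k.
Sum = s_(11) − s_(2); s_(11) = -20086, s_(2) = -52 ⇒ -20034.

Σ = -20034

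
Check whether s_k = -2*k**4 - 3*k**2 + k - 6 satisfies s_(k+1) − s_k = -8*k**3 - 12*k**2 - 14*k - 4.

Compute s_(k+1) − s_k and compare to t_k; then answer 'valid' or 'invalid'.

s_(k+1) = k - 2*(k + 1)**4 - 3*(k + 1)**2 - 5
s_(k+1) − s_k = -8*k**3 - 12*k**2 - 14*k - 4
(s_(k+1) − s_k) − t_k = 0

valid (s_(k+1) − s_k reduces to t_k)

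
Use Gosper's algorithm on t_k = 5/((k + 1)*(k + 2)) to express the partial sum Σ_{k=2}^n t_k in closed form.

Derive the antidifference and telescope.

Step 1: r(k) = (k + 1)/(k + 3).
Normal form (A,B,C) = (k + 1, k + 3, 1).
Set up (k + 1)·f(k+1) − (k + 2)·f(k) − (1) = 0.
From deg A=1, deg B=1, deg C=0: d=1.
Solve for f: f(k) = k (degree 1 ≤ 1).
Then R = B(k−1)f/C = k*(k + 2), so s_k = R(k)·t_k = 5*k/(k + 1).
Verify: 5/(k**2 + 3*k + 2) matches t_k.
Telescope: S(n) = s_(n+1) − s_(2) = 5*(n + 1)/(n + 2) − (10/3) = 5*(n - 1)/(3*(n + 2)).

S(n) = 5*(n - 1)/(3*(n + 2))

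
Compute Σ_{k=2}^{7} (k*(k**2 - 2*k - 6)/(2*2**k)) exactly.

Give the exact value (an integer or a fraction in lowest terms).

Σ = 135/256

Step 1: r(k) = (k**3 + k**2 - 7*k - 7)/(2*k*(k**2 - 2*k - 6)).
Factor: A=1/2; B=1; C=k**3 - 2*k**2 - 6*k.
f must satisfy (1/2)·f(k+1) − (1)·f(k) = k**3 - 2*k**2 - 6*k.
Bound: deg f ≤ 3.
Solving with deg f ≤ 3: f(k) = -2*(k**3 + k**2 - k + 1).
Certificate R = B(k−1)f/C = -2*(k**3 + k**2 - k + 1)/(k*(k**2 - 2*k - 6)) gives s_k = (-k**3 - k**2 + k - 1)/2**k.
s_(k+1) − s_k = k*(k**2 - 2*k - 6)/(2*2**k) = t_k.
Evaluate s at k=8 and k=2: -569/256 and -11/4; difference 135/256.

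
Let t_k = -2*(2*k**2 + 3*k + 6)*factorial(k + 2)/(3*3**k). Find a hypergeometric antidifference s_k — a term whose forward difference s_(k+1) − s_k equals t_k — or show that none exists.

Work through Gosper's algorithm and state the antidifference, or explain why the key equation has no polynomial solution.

Step 1: r(k) = (k + 3)*(3*k + 2*(k + 1)**2 + 9)/(3*(2*k**2 + 3*k + 6)).
Take A(k)=k/3 + 1, B(k)=1, C(k)=k**2 + 3*k/2 + 3.
Set up (k/3 + 1)·f(k+1) − (1)·f(k) − (k**2 + 3*k/2 + 3) = 0.
Degrees (1,0,2) ⇒ d ≤ 1.
Match coefficients ⇒ f(k) = 3*(2*k + 1)/2.
Then R = B(k−1)f/C = 3*(2*k + 1)/(2*k**2 + 3*k + 6), so s_k = R(k)·t_k = -2*(2*k + 1)*factorial(k + 2)/3**k.
Δs = -2*(2*k**2 + 3*k + 6)*factorial(k + 2)/(3*3**k), as required.

s_k = -2*(2*k + 1)*factorial(k + 2)/3**k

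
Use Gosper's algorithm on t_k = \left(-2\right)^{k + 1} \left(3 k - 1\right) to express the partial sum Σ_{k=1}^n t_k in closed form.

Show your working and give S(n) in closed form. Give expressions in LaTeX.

Compute t_(k+1)/t_k: get 2*(-3*k - 2)/(3*k - 1).
Normal form (A,B,C) = (-2, 1, k - 1/3).
Set up (-2)·f(k+1) − (1)·f(k) − (k - 1/3) = 0.
deg f ≤ 1 (via 0,0,1).
Solving with deg f ≤ 1: f(k) = -(k - 1)/3.
R(k) = B(k−1)·f(k)/C(k) = -(k - 1)/(3*k - 1); s_k = R·t_k = (-2)**(k + 1)*(1 - k).
Δs = (-2)**(k + 1)*(3*k - 1), as required.
Σ_(k=1)^n t_k = s_(n+1) − s_(1) = (-(-2)**(n + 2)*n) − (0), i.e. -(-2)**(n + 2)*n.

S(n) = - \left(-2\right)^{n + 2} n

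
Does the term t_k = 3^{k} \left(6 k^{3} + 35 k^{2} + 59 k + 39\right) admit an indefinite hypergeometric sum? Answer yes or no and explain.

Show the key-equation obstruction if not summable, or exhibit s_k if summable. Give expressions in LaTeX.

The ratio is 3*(6*k**3 + 53*k**2 + 147*k + 139)/(6*k**3 + 35*k**2 + 59*k + 39).
Factor: A=3; B=1; C=k**3 + 35*k**2/6 + 59*k/6 + 13/2.
Set up (3)·f(k+1) − (1)·f(k) − (k**3 + 35*k**2/6 + 59*k/6 + 13/2) = 0.
From deg A=0, deg B=0, deg C=3: d=3.
A polynomial solution: f(k) = (k + 1)*(3*k**2 + k + 3)/6.
So s_k = (B(k−1)f/C)·t_k = ((k + 1)*(3*k**2 + k + 3)/(6*k**3 + 35*k**2 + 59*k + 39))·t_k = 3**k*(3*k**3 + 4*k**2 + 4*k + 3).
s_(k+1) − s_k = 3**k*(6*k**3 + 35*k**2 + 59*k + 39) = t_k.

Yes. s_k = 3^{k} \left(3 k^{3} + 4 k^{2} + 4 k + 3\right).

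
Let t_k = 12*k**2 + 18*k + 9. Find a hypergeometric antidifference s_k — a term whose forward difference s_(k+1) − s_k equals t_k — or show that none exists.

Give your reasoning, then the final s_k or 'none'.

Ratio r(k) = (4*k**2 + 14*k + 13)/(4*k**2 + 6*k + 3).
Take A(k)=1, B(k)=1, C(k)=k**2 + 3*k/2 + 3/4.
Solve (1)·f(k+1) − (1)·f(k) = k**2 + 3*k/2 + 3/4.
Bound: deg f ≤ 3.
Coefficient equations give f(k) = k*(4*k**2 + 3*k + 2)/12.
So s_k = (B(k−1)f/C)·t_k = (k*(4*k**2 + 3*k + 2)/(3*(4*k**2 + 6*k + 3)))·t_k = k*(4*k**2 + 3*k + 2).
Δs = 12*k**2 + 18*k + 9, as required.

s_k = k*(4*k**2 + 3*k + 2)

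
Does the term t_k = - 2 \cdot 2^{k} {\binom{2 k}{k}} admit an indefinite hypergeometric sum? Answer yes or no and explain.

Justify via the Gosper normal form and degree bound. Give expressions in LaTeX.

Ratio r(k) = 4*(2*k + 1)/(k + 1).
Take A(k)=8*k + 4, B(k)=k + 1, C(k)=1.
f must satisfy (8*k + 4)·f(k+1) − (k)·f(k) = 1.
Degrees (1,1,0) ⇒ d ≤ -1.
Bound -1 < 0, so the key equation has no polynomial solution.

No — t_k has no hypergeometric antidifference.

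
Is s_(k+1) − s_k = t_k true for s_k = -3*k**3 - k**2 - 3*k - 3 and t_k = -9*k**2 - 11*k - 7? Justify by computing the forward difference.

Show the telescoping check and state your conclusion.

valid; difference matches t_k

s_(k+1) = -3*k**3 - 10*k**2 - 14*k - 10
s_(k+1) − s_k = -9*k**2 - 11*k - 7
(s_(k+1) − s_k) − t_k = 0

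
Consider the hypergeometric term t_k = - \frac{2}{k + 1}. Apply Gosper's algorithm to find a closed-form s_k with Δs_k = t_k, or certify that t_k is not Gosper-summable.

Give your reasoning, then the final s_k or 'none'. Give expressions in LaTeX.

none (Gosper's algorithm certifies no s_k)

r(k) = (k + 1)/(k + 2) after simplifying.
Factor: A=k + 1; B=k + 2; C=1.
Solve (k + 1)·f(k+1) − (k + 1)·f(k) = 1.
Bound: deg f ≤ 0.
Put f(k) = c0: A·f(k+1) − B(k−1)·f(k) − C = -1; need -1 = 0 — inconsistent ⇒ no f, not summable.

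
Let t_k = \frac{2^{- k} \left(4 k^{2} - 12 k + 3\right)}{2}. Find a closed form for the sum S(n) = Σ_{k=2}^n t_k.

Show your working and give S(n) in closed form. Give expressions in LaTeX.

S(n) = 2^{- n - 2} \left(11 \cdot 2^{n} - 8 n^{2} - 8 n - 6\right)

Step 1: r(k) = (4*k**2 - 4*k - 5)/(2*(4*k**2 - 12*k + 3)).
A = 1/2, B = 1, C = k**2 - 3*k + 3/4.
Set up (1/2)·f(k+1) − (1)·f(k) − (k**2 - 3*k + 3/4) = 0.
d = 2 from the (0,0,2) case.
Coefficient equations give f(k) = -(4*k**2 - 4*k + 3)/2.
R(k) = B(k−1)·f(k)/C(k) = -2*(4*k**2 - 4*k + 3)/(4*k**2 - 12*k + 3); s_k = R·t_k = (-4*k**2 + 4*k - 3)/2**k.
Check: Δs_k = (4*k**2 - 12*k + 3)/(2*2**k). ✓
s_(n+1) = 2**(-n - 1)*(-4*n**2 - 4*n - 3) and s_(2) = -11/4, so S(n) = 2**(-n - 2)*(11*2**n - 8*n**2 - 8*n - 6).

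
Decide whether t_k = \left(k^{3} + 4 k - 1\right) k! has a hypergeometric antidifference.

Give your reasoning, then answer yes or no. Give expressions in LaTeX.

Compute t_(k+1)/t_k: get (k + 1)*(4*k + (k + 1)**3 + 3)/(k**3 + 4*k - 1).
Take A(k)=k + 1, B(k)=1, C(k)=k**3 + 4*k - 1.
Need (k + 1)·f(k+1) − (1)·f(k) = k**3 + 4*k - 1.
d = 2 from the (1,0,3) case.
Solving with deg f ≤ 2: f(k) = k**2 - 2*k + 3.
R(k) = B(k−1)·f(k)/C(k) = (k**2 - 2*k + 3)/(k**3 + 4*k - 1); s_k = R·t_k = (k**2 - 2*k + 3)*factorial(k).
Verify: (k**3 + 4*k - 1)*factorial(k) matches t_k.

Yes. s_k = \left(k^{2} - 2 k + 3\right) k!.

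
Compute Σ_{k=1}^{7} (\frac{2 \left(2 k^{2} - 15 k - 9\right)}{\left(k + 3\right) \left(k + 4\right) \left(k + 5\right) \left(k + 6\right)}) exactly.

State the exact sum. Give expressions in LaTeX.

Σ = -245/1716

The ratio is (k + 3)*(15*k - 2*(k + 1)**2 + 24)/((k + 7)*(-2*k**2 + 15*k + 9)).
So A=k + 3 and B=k + 7, with C=k**2 - 15*k/2 - 9/2.
Solve (k + 3)·f(k+1) − (k + 6)·f(k) = k**2 - 15*k/2 - 9/2.
d = 3 from the (1,1,2) case.
Coefficient equations give f(k) = -k*(k**2 + 92*k + 27)/80.
Get s_k = R·t_k = k*(-k**2 - 92*k - 27)/(20*(k + 3)*(k + 4)*(k + 5)) with R(k) = B(k−1)f(k)/C(k) = -k*(k + 6)*(k**2 + 92*k + 27)/(40*(2*k**2 - 15*k - 9)).
s_(k+1) − s_k = 2*(2*k**2 - 15*k - 9)/(k**4 + 18*k**3 + 119*k**2 + 342*k + 360) = t_k.
Evaluate s at k=8 and k=1: -827/4290 and -1/20; difference -245/1716.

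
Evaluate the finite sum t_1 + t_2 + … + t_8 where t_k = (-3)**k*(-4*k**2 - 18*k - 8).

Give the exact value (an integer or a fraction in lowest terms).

t_(k+1)/t_k = 3*(-2*k**2 - 13*k - 15)/(2*k**2 + 9*k + 4).
A = -3, B = 1, C = k**2 + 9*k/2 + 2.
Solve (-3)·f(k+1) − (1)·f(k) = k**2 + 9*k/2 + 2.
deg f ≤ 2 (via 0,0,2).
Solve for f: f(k) = -(k**2 + 3*k - 1)/4 (degree 2 ≤ 2).
Get s_k = R·t_k = (-3)**k*(k**2 + 3*k - 1) with R(k) = B(k−1)f(k)/C(k) = -(k**2 + 3*k - 1)/(2*(k + 4)*(2*k + 1)).
Check: Δs_k = (-3)**k*(-4*k**2 - 18*k - 8). ✓
Telescoping: Σ = s_(9) − s_(1) = -2106081 − (-9) = -2106072.

Σ = -2106072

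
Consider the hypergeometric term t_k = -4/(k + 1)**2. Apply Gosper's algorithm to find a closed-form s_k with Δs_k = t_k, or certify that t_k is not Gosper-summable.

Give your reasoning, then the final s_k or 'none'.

The ratio is (k + 1)**2/(k + 2)**2.
So A=k**2 + 2*k + 1 and B=k**2 + 4*k + 4, with C=1.
Need (k**2 + 2*k + 1)·f(k+1) − (k**2 + 2*k + 1)·f(k) = 1.
Degrees (2,2,0) ⇒ d ≤ 0.
Put f(k) = c0: A·f(k+1) − B(k−1)·f(k) − C = -1; need -1 = 0 — inconsistent ⇒ no f, not summable.

none (Gosper's algorithm certifies no s_k)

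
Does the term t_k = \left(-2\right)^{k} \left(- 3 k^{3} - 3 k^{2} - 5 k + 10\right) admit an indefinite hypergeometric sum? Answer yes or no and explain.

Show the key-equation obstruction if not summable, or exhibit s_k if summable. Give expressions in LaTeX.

t_(k+1)/t_k = 2*(-3*k**3 - 12*k**2 - 20*k - 1)/(3*k**3 + 3*k**2 + 5*k - 10).
So A=-2 and B=1, with C=k**3 + k**2 + 5*k/3 - 10/3.
Set up (-2)·f(k+1) − (1)·f(k) − (k**3 + k**2 + 5*k/3 - 10/3) = 0.
Bound: deg f ≤ 3.
Match coefficients ⇒ f(k) = -(k**3 - k**2 + k - 4)/3.
Then R = B(k−1)f/C = -(k**3 - k**2 + k - 4)/(3*k**3 + 3*k**2 + 5*k - 10), so s_k = R(k)·t_k = (-2)**k*(k**3 - k**2 + k - 4).
Check: Δs_k = (-2)**k*(-3*k**3 - 3*k**2 - 5*k + 10). ✓

Yes. s_k = \left(-2\right)^{k} \left(k^{3} - k^{2} + k - 4\right).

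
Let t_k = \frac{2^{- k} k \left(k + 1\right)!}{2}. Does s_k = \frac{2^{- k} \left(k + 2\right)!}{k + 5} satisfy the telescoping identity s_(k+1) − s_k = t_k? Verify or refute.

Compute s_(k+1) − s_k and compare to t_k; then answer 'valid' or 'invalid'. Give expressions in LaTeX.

Invalid: residual - \frac{3 \cdot 2^{- k} \left(k^{2} + 5 k - 2\right) \left(k + 1\right)!}{2 \left(k + 5\right) \left(k + 6\right)} ≠ 0.

s_(k+1) = factorial(k + 3)/(2*2**k*(k + 6))
s_(k+1) − s_k = (k**2 + 6*k + 3)*factorial(k + 2)/(2*2**k*(k + 5)*(k + 6))
(s_(k+1) − s_k) − t_k = -3*(k**2 + 5*k - 2)*factorial(k + 1)/(2*2**k*(k + 5)*(k + 6))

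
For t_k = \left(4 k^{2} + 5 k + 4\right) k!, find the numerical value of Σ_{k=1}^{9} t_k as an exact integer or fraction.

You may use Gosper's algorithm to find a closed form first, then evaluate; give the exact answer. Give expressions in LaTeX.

Σ = 148780795

Ratio r(k) = (k + 1)*(5*k + 4*(k + 1)**2 + 9)/(4*k**2 + 5*k + 4).
Take A(k)=k + 1, B(k)=1, C(k)=k**2 + 5*k/4 + 1.
Need (k + 1)·f(k+1) − (1)·f(k) = k**2 + 5*k/4 + 1.
From deg A=1, deg B=0, deg C=2: d=1.
Solve for f: f(k) = (4*k + 1)/4 (degree 1 ≤ 1).
So s_k = (B(k−1)f/C)·t_k = ((4*k + 1)/(4*k**2 + 5*k + 4))·t_k = (4*k + 1)*factorial(k).
s_(k+1) − s_k = (4*k**2 + 5*k + 4)*factorial(k) = t_k.
Σ_(k=1)^(9) t_k = s_(10) − s_(1) = 148780800 − (5) = 148780795.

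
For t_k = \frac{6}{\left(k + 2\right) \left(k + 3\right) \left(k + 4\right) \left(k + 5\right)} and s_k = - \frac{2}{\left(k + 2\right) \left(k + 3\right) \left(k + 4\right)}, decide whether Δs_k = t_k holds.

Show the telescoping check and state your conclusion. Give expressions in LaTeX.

Valid: the claim telescopes to t_k.

s_(k+1) = -2/((k + 3)*(k + 4)*(k + 5))
s_(k+1) − s_k = 6/((k + 2)*(k + 3)*(k + 4)*(k + 5))
(s_(k+1) − s_k) − t_k = 0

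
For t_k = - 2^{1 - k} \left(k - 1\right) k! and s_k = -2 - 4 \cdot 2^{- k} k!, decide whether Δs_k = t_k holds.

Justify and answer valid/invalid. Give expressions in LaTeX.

valid; difference matches t_k

s_(k+1) = -2**(1 - k)*(2**k + k*factorial(k) + factorial(k))
s_(k+1) − s_k = -2**(1 - k)*(k - 1)*factorial(k)
(s_(k+1) − s_k) − t_k = 0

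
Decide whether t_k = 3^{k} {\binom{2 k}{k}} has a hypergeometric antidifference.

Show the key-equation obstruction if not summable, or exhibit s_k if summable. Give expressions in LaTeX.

Step 1: r(k) = 6*(2*k + 1)/(k + 1).
Gosper form: A/B · C(k+1)/C(k) with A=12*k + 6, B=k + 1, C=1.
Solve (12*k + 6)·f(k+1) − (k)·f(k) = 1.
d = -1 from the (1,1,0) case.
Bound -1 < 0, so the key equation has no polynomial solution.

No — t_k has no hypergeometric antidifference.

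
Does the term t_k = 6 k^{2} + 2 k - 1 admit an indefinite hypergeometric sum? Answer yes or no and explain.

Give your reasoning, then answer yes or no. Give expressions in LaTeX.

The ratio is (6*k**2 + 14*k + 7)/(6*k**2 + 2*k - 1).
Gosper form: A/B · C(k+1)/C(k) with A=1, B=1, C=k**2 + k/3 - 1/6.
Need (1)·f(k+1) − (1)·f(k) = k**2 + k/3 - 1/6.
deg f ≤ 3 (via 0,0,2).
Match coefficients ⇒ f(k) = k*(2*k**2 - 2*k - 1)/6.
Certificate R = B(k−1)f/C = k*(2*k**2 - 2*k - 1)/(6*k**2 + 2*k - 1) gives s_k = k*(2*k**2 - 2*k - 1).
Check: Δs_k = 6*k**2 + 2*k - 1. ✓

Yes. s_k = k \left(2 k^{2} - 2 k - 1\right).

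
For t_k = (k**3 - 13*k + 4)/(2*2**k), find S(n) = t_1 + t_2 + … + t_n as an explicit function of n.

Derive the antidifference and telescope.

t_(k+1)/t_k = (-13*k + (k + 1)**3 - 9)/(2*(k**3 - 13*k + 4)).
Normal form (A,B,C) = (1/2, 1, k**3 - 13*k + 4).
f must satisfy (1/2)·f(k+1) − (1)·f(k) = k**3 - 13*k + 4.
From deg A=0, deg B=0, deg C=3: d=3.
Solving with deg f ≤ 3: f(k) = -2*(k**3 + 3*k**2 - 4*k + 4).
Certificate R = B(k−1)f/C = -2*(k**3 + 3*k**2 - 4*k + 4)/(k**3 - 13*k + 4) gives s_k = (-k**3 - 3*k**2 + 4*k - 4)/2**k.
s_(k+1) − s_k = (k**3 - 13*k + 4)/(2*2**k) = t_k.
s_(n+1) = 2**(-n - 1)*(-n**3 - 6*n**2 - 5*n - 4) and s_(1) = -2, so S(n) = 2**(-n - 1)*(2**(n + 2) - n**3 - 6*n**2 - 5*n - 4).

S(n) = 2**(-n - 1)*(2**(n + 2) - n**3 - 6*n**2 - 5*n - 4)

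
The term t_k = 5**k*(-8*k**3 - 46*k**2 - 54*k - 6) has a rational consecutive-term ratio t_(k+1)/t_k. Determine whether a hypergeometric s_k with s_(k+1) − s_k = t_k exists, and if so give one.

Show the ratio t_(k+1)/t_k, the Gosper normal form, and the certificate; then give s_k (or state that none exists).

s_k = 5**k*(-2*k**3 - 4*k**2 + 4*k + 1)

r(k) = 5*(4*k**3 + 35*k**2 + 85*k + 57)/(4*k**3 + 23*k**2 + 27*k + 3) after simplifying.
Take A(k)=5, B(k)=1, C(k)=k**3 + 23*k**2/4 + 27*k/4 + 3/4.
f must satisfy (5)·f(k+1) − (1)·f(k) = k**3 + 23*k**2/4 + 27*k/4 + 3/4.
From deg A=0, deg B=0, deg C=3: d=3.
A polynomial solution: f(k) = (2*k**3 + 4*k**2 - 4*k - 1)/8.
So s_k = (B(k−1)f/C)·t_k = ((2*k**3 + 4*k**2 - 4*k - 1)/(2*(4*k**3 + 23*k**2 + 27*k + 3)))·t_k = 5**k*(-2*k**3 - 4*k**2 + 4*k + 1).
Δs = 5**k*(-8*k**3 - 46*k**2 - 54*k - 6), as required.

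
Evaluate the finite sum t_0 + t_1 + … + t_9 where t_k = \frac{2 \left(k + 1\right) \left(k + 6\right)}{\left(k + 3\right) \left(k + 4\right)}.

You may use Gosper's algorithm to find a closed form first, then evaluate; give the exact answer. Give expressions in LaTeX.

Σ = 220/13

Ratio r(k) = (k + 2)*(k + 3)*(k + 7)/((k + 1)*(k + 5)*(k + 6)).
So A=k + 3 and B=k + 5, with C=k**2 + 7*k + 6.
Solve (k + 3)·f(k+1) − (k + 4)·f(k) = k**2 + 7*k + 6.
Bound: deg f ≤ 2.
Coefficient equations give f(k) = k*(k + 1).
Get s_k = R·t_k = 2*k*(k + 1)/(k + 3) with R(k) = B(k−1)f(k)/C(k) = k*(k + 4)/(k + 6).
Check: Δs_k = 2*(k**2 + 7*k + 6)/(k**2 + 7*k + 12). ✓
Evaluate s at k=10 and k=0: 220/13 and 0; difference 220/13.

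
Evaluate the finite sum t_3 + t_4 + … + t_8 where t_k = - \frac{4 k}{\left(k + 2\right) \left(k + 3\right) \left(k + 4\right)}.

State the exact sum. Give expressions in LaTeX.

Σ = -38/165

Step 1: r(k) = (k + 1)*(k + 2)/(k*(k + 5)).
A = k + 2, B = k + 5, C = k.
Solve (k + 2)·f(k+1) − (k + 4)·f(k) = k.
Bound: deg f ≤ 2.
Solve for f: f(k) = k*(k - 1)/6 (degree 2 ≤ 2).
Then R = B(k−1)f/C = (k - 1)*(k + 4)/6, so s_k = R(k)·t_k = 2*k*(1 - k)/(3*(k + 2)*(k + 3)).
Check: Δs_k = -4*k/(k**3 + 9*k**2 + 26*k + 24). ✓
Evaluate s at k=9 and k=3: -4/11 and -2/15; difference -38/165.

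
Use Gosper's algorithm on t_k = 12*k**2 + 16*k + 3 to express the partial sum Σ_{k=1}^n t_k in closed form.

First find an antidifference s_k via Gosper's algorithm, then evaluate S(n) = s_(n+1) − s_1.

r(k) = (12*k**2 + 40*k + 31)/(12*k**2 + 16*k + 3) after simplifying.
So A=1 and B=1, with C=k**2 + 4*k/3 + 1/4.
Key eq: (1)·f(k+1) = (1)·f(k) + (k**2 + 4*k/3 + 1/4).
d = 3 from the (0,0,2) case.
Match coefficients ⇒ f(k) = k*(4*k**2 + 2*k - 3)/12.
So s_k = (B(k−1)f/C)·t_k = (k*(4*k**2 + 2*k - 3)/(12*k**2 + 16*k + 3))·t_k = k*(4*k**2 + 2*k - 3).
Check: Δs_k = 12*k**2 + 16*k + 3. ✓
Telescope: S(n) = s_(n+1) − s_(1) = 4*n**3 + 14*n**2 + 13*n + 3 − (3) = n*(4*n**2 + 14*n + 13).

S(n) = n*(4*n**2 + 14*n + 13)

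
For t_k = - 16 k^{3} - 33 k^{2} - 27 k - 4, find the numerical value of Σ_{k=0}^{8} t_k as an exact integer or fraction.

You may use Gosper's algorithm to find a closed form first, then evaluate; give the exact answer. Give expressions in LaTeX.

Σ = -28476

r(k) = (16*k**3 + 81*k**2 + 141*k + 80)/(16*k**3 + 33*k**2 + 27*k + 4) after simplifying.
Factor: A=1; B=1; C=k**3 + 33*k**2/16 + 27*k/16 + 1/4.
Solve (1)·f(k+1) − (1)·f(k) = k**3 + 33*k**2/16 + 27*k/16 + 1/4.
Degrees (0,0,3) ⇒ d ≤ 4.
Match coefficients ⇒ f(k) = k*(4*k**3 + 3*k**2 + k - 4)/16.
So s_k = (B(k−1)f/C)·t_k = (k*(4*k**3 + 3*k**2 + k - 4)/(16*k**3 + 33*k**2 + 27*k + 4))·t_k = k*(-4*k**3 - 3*k**2 - k + 4).
Verify: -16*k**3 - 33*k**2 - 27*k - 4 matches t_k.
Evaluate s at k=9 and k=0: -28476 and 0; difference -28476.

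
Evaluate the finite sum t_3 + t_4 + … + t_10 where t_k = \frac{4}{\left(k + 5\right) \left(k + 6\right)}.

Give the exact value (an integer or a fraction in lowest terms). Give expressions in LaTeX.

Σ = 1/4

The ratio is (k + 5)/(k + 7).
So A=k + 5 and B=k + 7, with C=1.
Need (k + 5)·f(k+1) − (k + 6)·f(k) = 1.
d = 1 from the (1,1,0) case.
A polynomial solution: f(k) = k/5.
Then R = B(k−1)f/C = k*(k + 6)/5, so s_k = R(k)·t_k = 4*k/(5*(k + 5)).
Verify: 4/(k**2 + 11*k + 30) matches t_k.
Σ_(k=3)^(10) t_k = s_(11) − s_(3) = 11/20 − (3/10) = 1/4.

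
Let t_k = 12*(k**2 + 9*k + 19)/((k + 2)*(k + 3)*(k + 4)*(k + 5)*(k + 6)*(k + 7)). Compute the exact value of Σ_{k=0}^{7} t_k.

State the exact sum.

Compute t_(k+1)/t_k: get (k + 2)*(9*k + (k + 1)**2 + 28)/((k + 8)*(k**2 + 9*k + 19)).
Take A(k)=k + 2, B(k)=k + 8, C(k)=k**2 + 9*k + 19.
Solve (k + 2)·f(k+1) − (k + 7)·f(k) = k**2 + 9*k + 19.
Bound: deg f ≤ 5.
A polynomial solution: f(k) = k*(k + 3)*(k + 5)*(k**2 + 12*k + 44)/144.
R(k) = B(k−1)·f(k)/C(k) = k*(k + 3)*(k + 5)*(k + 7)*(k**2 + 12*k + 44)/(144*(k**2 + 9*k + 19)); s_k = R·t_k = k*(k**2 + 12*k + 44)/(12*(k**3 + 12*k**2 + 44*k + 48)).
Check: Δs_k = 12*(k**2 + 9*k + 19)/(k**6 + 27*k**5 + 295*k**4 + 1665*k**3 + 5104*k**2 + 8028*k + 5040). ✓
Sum = s_(8) − s_(0); s_(8) = 17/210, s_(0) = 0 ⇒ 17/210.

Σ = 17/210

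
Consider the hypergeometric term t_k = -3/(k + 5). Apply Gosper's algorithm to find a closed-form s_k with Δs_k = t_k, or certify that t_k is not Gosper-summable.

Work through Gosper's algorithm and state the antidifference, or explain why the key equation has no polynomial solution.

Compute t_(k+1)/t_k: get (k + 5)/(k + 6).
Factor: A=k + 5; B=k + 6; C=1.
Set up (k + 5)·f(k+1) − (k + 5)·f(k) − (1) = 0.
Degrees (1,1,0) ⇒ d ≤ 0.
f = c0 ⇒ A·f(k+1) − B(k−1)·f(k) − C = -1. The system {-1 = 0} is inconsistent; no antidifference.

not Gosper-summable; s_k does not exist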